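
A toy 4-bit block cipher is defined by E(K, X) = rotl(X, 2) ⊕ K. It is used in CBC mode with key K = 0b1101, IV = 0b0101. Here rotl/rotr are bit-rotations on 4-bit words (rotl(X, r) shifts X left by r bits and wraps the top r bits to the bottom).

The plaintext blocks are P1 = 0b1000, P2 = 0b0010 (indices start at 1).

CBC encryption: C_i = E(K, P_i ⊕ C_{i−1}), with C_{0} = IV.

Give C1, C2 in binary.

C1: P1 ⊕ 0b0101 = 0b1101; E(K, 0b1101) = 0b1010.
C2: P2 ⊕ 0b1010 = 0b1000; E(K, 0b1000) = 0b1111.

C1 = 0b1010, C2 = 0b1111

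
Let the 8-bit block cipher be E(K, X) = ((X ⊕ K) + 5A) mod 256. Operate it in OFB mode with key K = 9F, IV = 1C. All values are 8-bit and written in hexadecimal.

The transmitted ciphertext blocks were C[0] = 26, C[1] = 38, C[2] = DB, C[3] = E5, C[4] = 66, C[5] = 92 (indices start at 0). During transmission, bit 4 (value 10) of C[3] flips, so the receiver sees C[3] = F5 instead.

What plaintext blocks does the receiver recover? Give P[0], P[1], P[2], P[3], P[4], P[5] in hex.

OFB decryption: S_i = E(K, S_{i−1}) with S_{−1} = IV; P_i = C_i ⊕ S_i.
Only C[3] changed, to F5. In OFB, a change in C_i flips the same bit in P_i only; the keystream is unaffected. Decrypting the received ciphertext:
P[0]: S = E(K, 1C) = DD; 26 ⊕ DD = FB.
P[1]: S = E(K, DD) = 9C; 38 ⊕ 9C = A4.
P[2]: S = E(K, 9C) = 5D; DB ⊕ 5D = 86.
P[3]: S = E(K, 5D) = 1C; F5 ⊕ 1C = E9.
P[4]: S = E(K, 1C) = DD; 66 ⊕ DD = BB.
P[5]: S = E(K, DD) = 9C; 92 ⊕ 9C = 0E.
Blocks that differ from the original plaintext: P[3].

P[0] = FB, P[1] = A4, P[2] = 86, P[3] = E9, P[4] = BB, P[5] = 0E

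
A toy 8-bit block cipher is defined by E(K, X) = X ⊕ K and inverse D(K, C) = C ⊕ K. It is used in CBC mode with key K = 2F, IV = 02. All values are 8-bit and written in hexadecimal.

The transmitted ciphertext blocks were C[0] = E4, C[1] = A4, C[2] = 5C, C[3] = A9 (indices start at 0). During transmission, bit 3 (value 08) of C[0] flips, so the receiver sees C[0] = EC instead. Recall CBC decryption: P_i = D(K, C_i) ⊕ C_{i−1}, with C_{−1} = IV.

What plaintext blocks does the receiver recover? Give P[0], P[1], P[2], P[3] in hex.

P[0] = C1, P[1] = 67, P[2] = D7, P[3] = DA

Only C[0] changed, to EC. In CBC, a change in C_i garbles P_i and flips the same bit in P_{i+1}. Decrypting the received ciphertext:
P[0]: D(K, EC) = C3; C3 ⊕ 02 = C1.
P[1]: D(K, A4) = 8B; 8B ⊕ EC = 67.
P[2]: D(K, 5C) = 73; 73 ⊕ A4 = D7.
P[3]: D(K, A9) = 86; 86 ⊕ 5C = DA.
Blocks that differ from the original plaintext: P[0], P[1].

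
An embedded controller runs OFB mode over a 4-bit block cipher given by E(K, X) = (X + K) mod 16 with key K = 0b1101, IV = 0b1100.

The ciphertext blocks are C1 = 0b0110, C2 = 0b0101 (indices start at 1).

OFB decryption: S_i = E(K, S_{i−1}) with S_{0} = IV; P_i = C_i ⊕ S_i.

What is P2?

P2 = 0b0011

P1: S = E(K, 0b1100) = 0b1001; 0b0110 ⊕ 0b1001 = 0b1111.
P2: S = E(K, 0b1001) = 0b0110; 0b0101 ⊕ 0b0110 = 0b0011.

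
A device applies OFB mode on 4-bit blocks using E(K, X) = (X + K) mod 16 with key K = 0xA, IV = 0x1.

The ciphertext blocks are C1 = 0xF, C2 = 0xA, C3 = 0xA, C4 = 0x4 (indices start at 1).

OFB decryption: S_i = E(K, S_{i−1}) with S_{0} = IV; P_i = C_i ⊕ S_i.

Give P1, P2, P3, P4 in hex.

P1: S = E(K, 0x1) = 0xB; 0xF ⊕ 0xB = 0x4.
P2: S = E(K, 0xB) = 0x5; 0xA ⊕ 0x5 = 0xF.
P3: S = E(K, 0x5) = 0xF; 0xA ⊕ 0xF = 0x5.
P4: S = E(K, 0xF) = 0x9; 0x4 ⊕ 0x9 = 0xD.

P1 = 0x4, P2 = 0xF, P3 = 0x5, P4 = 0xD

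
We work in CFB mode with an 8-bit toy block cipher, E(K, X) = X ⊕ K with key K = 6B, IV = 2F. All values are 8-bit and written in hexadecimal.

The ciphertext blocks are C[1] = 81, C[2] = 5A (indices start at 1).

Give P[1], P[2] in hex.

CFB decryption: P_i = C_i ⊕ E(K, C_{i−1}), with C_{0} = IV.
P[1]: E(K, 2F) = 44; 81 ⊕ 44 = C5.
P[2]: E(K, 81) = EA; 5A ⊕ EA = B0.

P[1] = C5, P[2] = B0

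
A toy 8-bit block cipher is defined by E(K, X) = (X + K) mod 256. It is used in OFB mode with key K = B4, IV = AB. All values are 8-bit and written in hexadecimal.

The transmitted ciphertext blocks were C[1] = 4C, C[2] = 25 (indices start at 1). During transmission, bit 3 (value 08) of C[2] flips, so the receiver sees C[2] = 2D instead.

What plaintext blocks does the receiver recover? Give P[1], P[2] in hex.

P[1] = 13, P[2] = 3E

OFB decryption: S_i = E(K, S_{i−1}) with S_{0} = IV; P_i = C_i ⊕ S_i.
Only C[2] changed, to 2D. In OFB, a change in C_i flips the same bit in P_i only; the keystream is unaffected. Decrypting the received ciphertext:
P[1]: S = E(K, AB) = 5F; 4C ⊕ 5F = 13.
P[2]: S = E(K, 5F) = 13; 2D ⊕ 13 = 3E.
Blocks that differ from the original plaintext: P[2].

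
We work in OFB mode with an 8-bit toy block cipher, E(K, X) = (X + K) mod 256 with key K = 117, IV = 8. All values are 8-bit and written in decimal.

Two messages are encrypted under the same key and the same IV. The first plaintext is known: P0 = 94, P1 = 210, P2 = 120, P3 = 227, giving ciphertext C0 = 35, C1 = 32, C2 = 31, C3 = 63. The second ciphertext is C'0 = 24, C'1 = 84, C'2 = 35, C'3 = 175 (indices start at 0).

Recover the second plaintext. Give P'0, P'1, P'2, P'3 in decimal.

In OFB with a reused IV, both messages share the same keystream S_i, so C_i ⊕ C'_i = P_i ⊕ P'_i and thus P'_i = P_i ⊕ C_i ⊕ C'_i.
P'0: 94 ⊕ 35 ⊕ 24 = 101.
P'1: 210 ⊕ 32 ⊕ 84 = 166.
P'2: 120 ⊕ 31 ⊕ 35 = 68.
P'3: 227 ⊕ 63 ⊕ 175 = 115.

P'0 = 101, P'1 = 166, P'2 = 68, P'3 = 115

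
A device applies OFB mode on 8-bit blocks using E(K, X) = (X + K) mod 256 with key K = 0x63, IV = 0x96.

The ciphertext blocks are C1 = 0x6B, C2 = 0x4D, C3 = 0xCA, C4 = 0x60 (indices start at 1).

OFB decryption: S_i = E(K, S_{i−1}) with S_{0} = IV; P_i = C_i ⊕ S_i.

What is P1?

P1 = 0x92

P1: S = E(K, 0x96) = 0xF9; 0x6B ⊕ 0xF9 = 0x92.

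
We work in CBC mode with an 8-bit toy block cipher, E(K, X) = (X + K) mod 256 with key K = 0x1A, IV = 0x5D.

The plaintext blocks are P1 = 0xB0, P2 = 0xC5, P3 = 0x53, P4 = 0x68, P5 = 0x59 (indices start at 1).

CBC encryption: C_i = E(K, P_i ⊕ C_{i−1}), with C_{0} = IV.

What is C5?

C5 = 0x9C

C1: P1 ⊕ 0x5D = 0xED; E(K, 0xED) = 0x07.
C2: P2 ⊕ 0x07 = 0xC2; E(K, 0xC2) = 0xDC.
C3: P3 ⊕ 0xDC = 0x8F; E(K, 0x8F) = 0xA9.
C4: P4 ⊕ 0xA9 = 0xC1; E(K, 0xC1) = 0xDB.
C5: P5 ⊕ 0xDB = 0x82; E(K, 0x82) = 0x9C.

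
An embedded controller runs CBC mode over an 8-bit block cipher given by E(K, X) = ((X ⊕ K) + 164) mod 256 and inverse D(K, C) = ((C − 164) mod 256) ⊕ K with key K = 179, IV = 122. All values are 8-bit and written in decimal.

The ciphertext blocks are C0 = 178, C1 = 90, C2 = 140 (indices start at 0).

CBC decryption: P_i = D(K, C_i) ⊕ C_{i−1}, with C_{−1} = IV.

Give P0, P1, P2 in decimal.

P0: D(K, 178) = 189; 189 ⊕ 122 = 199.
P1: D(K, 90) = 5; 5 ⊕ 178 = 183.
P2: D(K, 140) = 91; 91 ⊕ 90 = 1.

P0 = 199, P1 = 183, P2 = 1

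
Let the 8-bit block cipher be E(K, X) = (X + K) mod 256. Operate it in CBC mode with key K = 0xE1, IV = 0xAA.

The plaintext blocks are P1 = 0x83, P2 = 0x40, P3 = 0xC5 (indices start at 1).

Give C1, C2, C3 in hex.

CBC encryption: C_i = E(K, P_i ⊕ C_{i−1}), with C_{0} = IV.
C1: P1 ⊕ 0xAA = 0x29; E(K, 0x29) = 0x0A.
C2: P2 ⊕ 0x0A = 0x4A; E(K, 0x4A) = 0x2B.
C3: P3 ⊕ 0x2B = 0xEE; E(K, 0xEE) = 0xCF.

C1 = 0x0A, C2 = 0x2B, C3 = 0xCF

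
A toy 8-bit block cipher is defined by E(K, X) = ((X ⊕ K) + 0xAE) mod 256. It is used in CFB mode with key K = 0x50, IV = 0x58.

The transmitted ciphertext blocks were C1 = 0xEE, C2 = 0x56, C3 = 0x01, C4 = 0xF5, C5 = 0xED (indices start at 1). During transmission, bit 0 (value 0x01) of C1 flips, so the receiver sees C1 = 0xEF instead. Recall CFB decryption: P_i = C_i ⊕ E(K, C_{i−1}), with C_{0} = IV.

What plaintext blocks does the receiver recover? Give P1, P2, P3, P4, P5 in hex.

Only C1 changed, to 0xEF. In CFB, a change in C_i flips the same bit in P_i and garbles P_{i+1}. Decrypting the received ciphertext:
P1: E(K, 0x58) = 0xB6; 0xEF ⊕ 0xB6 = 0x59.
P2: E(K, 0xEF) = 0x6D; 0x56 ⊕ 0x6D = 0x3B.
P3: E(K, 0x56) = 0xB4; 0x01 ⊕ 0xB4 = 0xB5.
P4: E(K, 0x01) = 0xFF; 0xF5 ⊕ 0xFF = 0x0A.
P5: E(K, 0xF5) = 0x53; 0xED ⊕ 0x53 = 0xBE.
Blocks that differ from the original plaintext: P1, P2.

P1 = 0x59, P2 = 0x3B, P3 = 0xB5, P4 = 0x0A, P5 = 0xBE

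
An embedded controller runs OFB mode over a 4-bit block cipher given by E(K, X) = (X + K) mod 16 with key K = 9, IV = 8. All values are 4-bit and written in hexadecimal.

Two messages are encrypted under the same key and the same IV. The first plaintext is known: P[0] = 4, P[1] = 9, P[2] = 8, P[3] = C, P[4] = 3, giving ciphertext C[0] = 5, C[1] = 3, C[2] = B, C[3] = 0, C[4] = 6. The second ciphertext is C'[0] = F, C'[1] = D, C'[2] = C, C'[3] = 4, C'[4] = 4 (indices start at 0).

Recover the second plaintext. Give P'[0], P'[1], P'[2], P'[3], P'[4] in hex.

P'[0] = E, P'[1] = 7, P'[2] = F, P'[3] = 8, P'[4] = 1

In OFB with a reused IV, both messages share the same keystream S_i, so C_i ⊕ C'_i = P_i ⊕ P'_i and thus P'_i = P_i ⊕ C_i ⊕ C'_i.
P'[0]: 4 ⊕ 5 ⊕ F = E.
P'[1]: 9 ⊕ 3 ⊕ D = 7.
P'[2]: 8 ⊕ B ⊕ C = F.
P'[3]: C ⊕ 0 ⊕ 4 = 8.
P'[4]: 3 ⊕ 6 ⊕ 4 = 1.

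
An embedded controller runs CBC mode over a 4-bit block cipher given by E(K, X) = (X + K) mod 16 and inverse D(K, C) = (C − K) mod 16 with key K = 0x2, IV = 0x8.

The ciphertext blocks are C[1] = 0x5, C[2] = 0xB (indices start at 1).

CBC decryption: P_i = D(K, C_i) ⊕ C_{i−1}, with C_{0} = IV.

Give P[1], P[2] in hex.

P[1]: D(K, 0x5) = 0x3; 0x3 ⊕ 0x8 = 0xB.
P[2]: D(K, 0xB) = 0x9; 0x9 ⊕ 0x5 = 0xC.

P[1] = 0xB, P[2] = 0xC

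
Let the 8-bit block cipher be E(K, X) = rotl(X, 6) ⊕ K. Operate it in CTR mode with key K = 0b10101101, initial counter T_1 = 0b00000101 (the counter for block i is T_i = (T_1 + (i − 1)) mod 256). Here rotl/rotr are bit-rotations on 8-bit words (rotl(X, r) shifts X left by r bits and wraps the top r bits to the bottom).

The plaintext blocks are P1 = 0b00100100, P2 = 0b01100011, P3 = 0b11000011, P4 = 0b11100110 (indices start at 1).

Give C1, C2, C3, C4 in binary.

CTR encryption: S_i = E(K, T_i) where T_i is the counter for block i; C_i = P_i ⊕ S_i.
C1: T = 0b00000101, S = E(K, T) = 0b11101100; 0b00100100 ⊕ 0b11101100 = 0b11001000.
C2: T = 0b00000110, S = E(K, T) = 0b00101100; 0b01100011 ⊕ 0b00101100 = 0b01001111.
C3: T = 0b00000111, S = E(K, T) = 0b01101100; 0b11000011 ⊕ 0b01101100 = 0b10101111.
C4: T = 0b00001000, S = E(K, T) = 0b10101111; 0b11100110 ⊕ 0b10101111 = 0b01001001.

C1 = 0b11001000, C2 = 0b01001111, C3 = 0b10101111, C4 = 0b01001001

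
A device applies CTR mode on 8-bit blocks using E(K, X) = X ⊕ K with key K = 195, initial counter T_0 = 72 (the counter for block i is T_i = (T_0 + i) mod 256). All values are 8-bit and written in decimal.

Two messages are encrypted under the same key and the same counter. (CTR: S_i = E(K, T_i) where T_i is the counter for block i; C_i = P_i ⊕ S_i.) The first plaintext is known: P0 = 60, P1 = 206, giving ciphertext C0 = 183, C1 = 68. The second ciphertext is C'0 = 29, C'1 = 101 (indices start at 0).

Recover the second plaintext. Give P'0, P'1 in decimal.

In CTR with a reused counter, both messages share the same keystream S_i, so C_i ⊕ C'_i = P_i ⊕ P'_i and thus P'_i = P_i ⊕ C_i ⊕ C'_i.
P'0: 60 ⊕ 183 ⊕ 29 = 150.
P'1: 206 ⊕ 68 ⊕ 101 = 239.

P'0 = 150, P'1 = 239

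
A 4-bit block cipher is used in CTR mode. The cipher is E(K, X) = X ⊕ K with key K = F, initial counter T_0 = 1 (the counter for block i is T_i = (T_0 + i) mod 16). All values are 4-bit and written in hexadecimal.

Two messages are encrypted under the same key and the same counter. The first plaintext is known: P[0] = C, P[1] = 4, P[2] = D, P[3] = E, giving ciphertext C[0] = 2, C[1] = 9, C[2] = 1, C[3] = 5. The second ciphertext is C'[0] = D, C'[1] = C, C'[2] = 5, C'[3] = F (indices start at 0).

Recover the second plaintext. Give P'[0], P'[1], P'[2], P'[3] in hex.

P'[0] = 3, P'[1] = 1, P'[2] = 9, P'[3] = 4

In CTR with a reused counter, both messages share the same keystream S_i, so C_i ⊕ C'_i = P_i ⊕ P'_i and thus P'_i = P_i ⊕ C_i ⊕ C'_i.
P'[0]: C ⊕ 2 ⊕ D = 3.
P'[1]: 4 ⊕ 9 ⊕ C = 1.
P'[2]: D ⊕ 1 ⊕ 5 = 9.
P'[3]: E ⊕ 5 ⊕ F = 4.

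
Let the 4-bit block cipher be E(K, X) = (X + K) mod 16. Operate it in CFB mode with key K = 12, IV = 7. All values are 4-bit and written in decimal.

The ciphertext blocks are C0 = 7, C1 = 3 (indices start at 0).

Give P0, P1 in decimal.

P0 = 4, P1 = 0

CFB decryption: P_i = C_i ⊕ E(K, C_{i−1}), with C_{−1} = IV.
P0: E(K, 7) = 3; 7 ⊕ 3 = 4.
P1: E(K, 7) = 3; 3 ⊕ 3 = 0.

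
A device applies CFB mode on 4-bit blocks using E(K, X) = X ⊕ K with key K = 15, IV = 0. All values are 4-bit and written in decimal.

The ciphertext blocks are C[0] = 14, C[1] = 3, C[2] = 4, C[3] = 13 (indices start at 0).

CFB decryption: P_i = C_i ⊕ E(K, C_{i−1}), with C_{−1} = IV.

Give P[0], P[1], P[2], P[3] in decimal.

P[0]: E(K, 0) = 15; 14 ⊕ 15 = 1.
P[1]: E(K, 14) = 1; 3 ⊕ 1 = 2.
P[2]: E(K, 3) = 12; 4 ⊕ 12 = 8.
P[3]: E(K, 4) = 11; 13 ⊕ 11 = 6.

P[0] = 1, P[1] = 2, P[2] = 8, P[3] = 6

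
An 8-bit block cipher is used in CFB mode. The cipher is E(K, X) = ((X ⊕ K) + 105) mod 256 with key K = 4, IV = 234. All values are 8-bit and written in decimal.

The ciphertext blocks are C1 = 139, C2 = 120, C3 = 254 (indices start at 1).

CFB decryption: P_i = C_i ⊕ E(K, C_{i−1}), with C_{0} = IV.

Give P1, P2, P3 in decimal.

P1: E(K, 234) = 87; 139 ⊕ 87 = 220.
P2: E(K, 139) = 248; 120 ⊕ 248 = 128.
P3: E(K, 120) = 229; 254 ⊕ 229 = 27.

P1 = 220, P2 = 128, P3 = 27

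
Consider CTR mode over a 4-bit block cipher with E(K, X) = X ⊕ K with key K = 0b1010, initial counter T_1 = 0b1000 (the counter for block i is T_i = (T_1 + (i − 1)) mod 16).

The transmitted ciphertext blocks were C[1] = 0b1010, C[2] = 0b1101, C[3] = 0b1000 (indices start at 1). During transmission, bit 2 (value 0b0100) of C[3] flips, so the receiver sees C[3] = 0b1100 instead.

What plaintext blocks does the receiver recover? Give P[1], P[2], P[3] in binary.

P[1] = 0b1000, P[2] = 0b1110, P[3] = 0b1100

CTR decryption: S_i = E(K, T_i) where T_i is the counter for block i; P_i = C_i ⊕ S_i.
Only C[3] changed, to 0b1100. In CTR, a change in C_i flips the same bit in P_i only; the keystream is unaffected. Decrypting the received ciphertext:
P[1]: T = 0b1000, S = E(K, T) = 0b0010; 0b1010 ⊕ 0b0010 = 0b1000.
P[2]: T = 0b1001, S = E(K, T) = 0b0011; 0b1101 ⊕ 0b0011 = 0b1110.
P[3]: T = 0b1010, S = E(K, T) = 0b0000; 0b1100 ⊕ 0b0000 = 0b1100.
Blocks that differ from the original plaintext: P[3].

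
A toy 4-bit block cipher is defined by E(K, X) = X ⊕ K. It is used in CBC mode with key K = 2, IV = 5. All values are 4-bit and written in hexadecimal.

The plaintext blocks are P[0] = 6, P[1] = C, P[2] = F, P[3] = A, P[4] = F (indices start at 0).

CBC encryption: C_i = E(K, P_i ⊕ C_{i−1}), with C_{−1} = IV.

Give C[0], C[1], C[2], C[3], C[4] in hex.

C[0]: P[0] ⊕ 5 = 3; E(K, 3) = 1.
C[1]: P[1] ⊕ 1 = D; E(K, D) = F.
C[2]: P[2] ⊕ F = 0; E(K, 0) = 2.
C[3]: P[3] ⊕ 2 = 8; E(K, 8) = A.
C[4]: P[4] ⊕ A = 5; E(K, 5) = 7.

C[0] = 1, C[1] = F, C[2] = 2, C[3] = A, C[4] = 7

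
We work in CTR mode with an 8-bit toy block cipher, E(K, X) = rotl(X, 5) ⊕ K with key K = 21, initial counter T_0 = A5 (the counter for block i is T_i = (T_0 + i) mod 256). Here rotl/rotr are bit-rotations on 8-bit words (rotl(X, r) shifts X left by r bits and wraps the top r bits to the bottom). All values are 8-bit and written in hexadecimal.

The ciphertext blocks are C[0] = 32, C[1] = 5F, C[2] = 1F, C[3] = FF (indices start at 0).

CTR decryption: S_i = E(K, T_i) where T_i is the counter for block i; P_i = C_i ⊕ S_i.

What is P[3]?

P[3] = CB

P[3]: T = A8, S = E(K, T) = 34; FF ⊕ 34 = CB.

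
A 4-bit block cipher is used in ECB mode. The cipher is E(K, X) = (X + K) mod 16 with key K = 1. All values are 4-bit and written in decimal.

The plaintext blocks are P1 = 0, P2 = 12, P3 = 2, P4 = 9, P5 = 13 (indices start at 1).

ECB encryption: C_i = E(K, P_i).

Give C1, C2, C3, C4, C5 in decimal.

C1: E(K, 0) = 1.
C2: E(K, 12) = 13.
C3: E(K, 2) = 3.
C4: E(K, 9) = 10.
C5: E(K, 13) = 14.

C1 = 1, C2 = 13, C3 = 3, C4 = 10, C5 = 14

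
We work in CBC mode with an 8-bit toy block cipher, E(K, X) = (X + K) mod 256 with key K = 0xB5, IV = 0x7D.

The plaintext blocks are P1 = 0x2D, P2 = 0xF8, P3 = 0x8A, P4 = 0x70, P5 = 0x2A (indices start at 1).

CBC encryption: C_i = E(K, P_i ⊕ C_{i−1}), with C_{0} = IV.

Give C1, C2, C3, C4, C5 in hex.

C1: P1 ⊕ 0x7D = 0x50; E(K, 0x50) = 0x05.
C2: P2 ⊕ 0x05 = 0xFD; E(K, 0xFD) = 0xB2.
C3: P3 ⊕ 0xB2 = 0x38; E(K, 0x38) = 0xED.
C4: P4 ⊕ 0xED = 0x9D; E(K, 0x9D) = 0x52.
C5: P5 ⊕ 0x52 = 0x78; E(K, 0x78) = 0x2D.

C1 = 0x05, C2 = 0xB2, C3 = 0xED, C4 = 0x52, C5 = 0x2D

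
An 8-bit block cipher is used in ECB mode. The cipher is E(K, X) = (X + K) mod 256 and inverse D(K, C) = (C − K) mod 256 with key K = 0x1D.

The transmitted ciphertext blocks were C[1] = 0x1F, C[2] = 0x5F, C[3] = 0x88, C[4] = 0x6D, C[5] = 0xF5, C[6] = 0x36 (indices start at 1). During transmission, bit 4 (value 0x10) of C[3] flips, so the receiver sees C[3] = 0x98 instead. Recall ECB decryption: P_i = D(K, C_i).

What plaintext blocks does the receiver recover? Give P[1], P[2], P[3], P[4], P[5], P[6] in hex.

Only C[3] changed, to 0x98. In ECB, a change in C_i affects only P_i. Decrypting the received ciphertext:
P[1]: D(K, 0x1F) = 0x02.
P[2]: D(K, 0x5F) = 0x42.
P[3]: D(K, 0x98) = 0x7B.
P[4]: D(K, 0x6D) = 0x50.
P[5]: D(K, 0xF5) = 0xD8.
P[6]: D(K, 0x36) = 0x19.
Blocks that differ from the original plaintext: P[3].

P[1] = 0x02, P[2] = 0x42, P[3] = 0x7B, P[4] = 0x50, P[5] = 0xD8, P[6] = 0x19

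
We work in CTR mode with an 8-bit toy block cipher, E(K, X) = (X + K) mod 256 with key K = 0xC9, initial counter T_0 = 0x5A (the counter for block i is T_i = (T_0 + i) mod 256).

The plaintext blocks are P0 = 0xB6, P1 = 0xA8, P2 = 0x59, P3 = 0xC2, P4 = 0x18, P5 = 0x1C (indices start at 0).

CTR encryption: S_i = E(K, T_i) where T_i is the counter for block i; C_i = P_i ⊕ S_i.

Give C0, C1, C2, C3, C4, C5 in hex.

C0: T = 0x5A, S = E(K, T) = 0x23; 0xB6 ⊕ 0x23 = 0x95.
C1: T = 0x5B, S = E(K, T) = 0x24; 0xA8 ⊕ 0x24 = 0x8C.
C2: T = 0x5C, S = E(K, T) = 0x25; 0x59 ⊕ 0x25 = 0x7C.
C3: T = 0x5D, S = E(K, T) = 0x26; 0xC2 ⊕ 0x26 = 0xE4.
C4: T = 0x5E, S = E(K, T) = 0x27; 0x18 ⊕ 0x27 = 0x3F.
C5: T = 0x5F, S = E(K, T) = 0x28; 0x1C ⊕ 0x28 = 0x34.

C0 = 0x95, C1 = 0x8C, C2 = 0x7C, C3 = 0xE4, C4 = 0x3F, C5 = 0x34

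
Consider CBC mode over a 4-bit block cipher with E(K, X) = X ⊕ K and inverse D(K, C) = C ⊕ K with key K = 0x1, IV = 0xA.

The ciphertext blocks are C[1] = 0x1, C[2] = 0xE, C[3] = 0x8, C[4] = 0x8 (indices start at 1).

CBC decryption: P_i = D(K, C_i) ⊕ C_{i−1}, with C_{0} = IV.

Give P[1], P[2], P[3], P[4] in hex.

P[1]: D(K, 0x1) = 0x0; 0x0 ⊕ 0xA = 0xA.
P[2]: D(K, 0xE) = 0xF; 0xF ⊕ 0x1 = 0xE.
P[3]: D(K, 0x8) = 0x9; 0x9 ⊕ 0xE = 0x7.
P[4]: D(K, 0x8) = 0x9; 0x9 ⊕ 0x8 = 0x1.

P[1] = 0xA, P[2] = 0xE, P[3] = 0x7, P[4] = 0x1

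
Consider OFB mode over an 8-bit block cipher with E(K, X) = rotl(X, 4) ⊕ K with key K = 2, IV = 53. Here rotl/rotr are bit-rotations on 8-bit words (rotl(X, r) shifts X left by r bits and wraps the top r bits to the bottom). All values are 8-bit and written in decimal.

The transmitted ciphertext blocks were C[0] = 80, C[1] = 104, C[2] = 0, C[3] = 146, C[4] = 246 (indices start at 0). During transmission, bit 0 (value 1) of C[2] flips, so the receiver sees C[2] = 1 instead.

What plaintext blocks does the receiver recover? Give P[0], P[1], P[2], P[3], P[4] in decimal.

P[0] = 1, P[1] = 127, P[2] = 114, P[3] = 167, P[4] = 167

OFB decryption: S_i = E(K, S_{i−1}) with S_{−1} = IV; P_i = C_i ⊕ S_i.
Only C[2] changed, to 1. In OFB, a change in C_i flips the same bit in P_i only; the keystream is unaffected. Decrypting the received ciphertext:
P[0]: S = E(K, 53) = 81; 80 ⊕ 81 = 1.
P[1]: S = E(K, 81) = 23; 104 ⊕ 23 = 127.
P[2]: S = E(K, 23) = 115; 1 ⊕ 115 = 114.
P[3]: S = E(K, 115) = 53; 146 ⊕ 53 = 167.
P[4]: S = E(K, 53) = 81; 246 ⊕ 81 = 167.
Blocks that differ from the original plaintext: P[2].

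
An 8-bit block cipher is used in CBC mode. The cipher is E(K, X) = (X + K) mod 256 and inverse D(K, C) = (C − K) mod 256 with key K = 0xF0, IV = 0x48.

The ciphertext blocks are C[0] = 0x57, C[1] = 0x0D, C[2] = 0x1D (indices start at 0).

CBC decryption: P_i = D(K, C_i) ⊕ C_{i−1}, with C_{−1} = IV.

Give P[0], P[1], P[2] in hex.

P[0]: D(K, 0x57) = 0x67; 0x67 ⊕ 0x48 = 0x2F.
P[1]: D(K, 0x0D) = 0x1D; 0x1D ⊕ 0x57 = 0x4A.
P[2]: D(K, 0x1D) = 0x2D; 0x2D ⊕ 0x0D = 0x20.

P[0] = 0x2F, P[1] = 0x4A, P[2] = 0x20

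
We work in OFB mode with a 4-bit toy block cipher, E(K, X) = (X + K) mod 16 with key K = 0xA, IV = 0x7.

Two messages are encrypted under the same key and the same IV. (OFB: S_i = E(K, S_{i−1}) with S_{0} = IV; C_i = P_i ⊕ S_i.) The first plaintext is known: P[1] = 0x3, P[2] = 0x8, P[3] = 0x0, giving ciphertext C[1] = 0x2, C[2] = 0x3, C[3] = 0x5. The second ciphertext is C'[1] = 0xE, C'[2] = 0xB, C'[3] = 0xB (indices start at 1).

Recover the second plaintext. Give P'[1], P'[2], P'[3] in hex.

P'[1] = 0xF, P'[2] = 0x0, P'[3] = 0xE

In OFB with a reused IV, both messages share the same keystream S_i, so C_i ⊕ C'_i = P_i ⊕ P'_i and thus P'_i = P_i ⊕ C_i ⊕ C'_i.
P'[1]: 0x3 ⊕ 0x2 ⊕ 0xE = 0xF.
P'[2]: 0x8 ⊕ 0x3 ⊕ 0xB = 0x0.
P'[3]: 0x0 ⊕ 0x5 ⊕ 0xB = 0xE.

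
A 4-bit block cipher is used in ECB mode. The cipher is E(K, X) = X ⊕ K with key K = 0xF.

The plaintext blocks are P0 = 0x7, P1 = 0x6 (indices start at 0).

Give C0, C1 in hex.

ECB encryption: C_i = E(K, P_i).
C0: E(K, 0x7) = 0x8.
C1: E(K, 0x6) = 0x9.

C0 = 0x8, C1 = 0x9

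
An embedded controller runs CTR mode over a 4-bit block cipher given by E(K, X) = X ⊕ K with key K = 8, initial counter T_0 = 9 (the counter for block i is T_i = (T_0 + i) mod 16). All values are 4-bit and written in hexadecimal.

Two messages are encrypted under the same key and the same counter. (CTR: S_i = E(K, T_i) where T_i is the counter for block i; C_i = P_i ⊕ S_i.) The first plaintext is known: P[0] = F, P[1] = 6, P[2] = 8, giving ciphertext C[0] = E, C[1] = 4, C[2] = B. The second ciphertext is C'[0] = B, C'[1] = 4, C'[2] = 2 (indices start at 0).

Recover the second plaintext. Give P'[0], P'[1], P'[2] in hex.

In CTR with a reused counter, both messages share the same keystream S_i, so C_i ⊕ C'_i = P_i ⊕ P'_i and thus P'_i = P_i ⊕ C_i ⊕ C'_i.
P'[0]: F ⊕ E ⊕ B = A.
P'[1]: 6 ⊕ 4 ⊕ 4 = 6.
P'[2]: 8 ⊕ B ⊕ 2 = 1.

P'[0] = A, P'[1] = 6, P'[2] = 1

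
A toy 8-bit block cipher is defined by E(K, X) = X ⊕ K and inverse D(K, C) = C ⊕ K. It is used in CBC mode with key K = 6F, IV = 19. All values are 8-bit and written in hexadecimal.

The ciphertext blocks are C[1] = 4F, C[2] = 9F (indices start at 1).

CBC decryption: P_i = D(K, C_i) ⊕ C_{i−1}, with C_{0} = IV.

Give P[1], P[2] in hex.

P[1] = 39, P[2] = BF

P[1]: D(K, 4F) = 20; 20 ⊕ 19 = 39.
P[2]: D(K, 9F) = F0; F0 ⊕ 4F = BF.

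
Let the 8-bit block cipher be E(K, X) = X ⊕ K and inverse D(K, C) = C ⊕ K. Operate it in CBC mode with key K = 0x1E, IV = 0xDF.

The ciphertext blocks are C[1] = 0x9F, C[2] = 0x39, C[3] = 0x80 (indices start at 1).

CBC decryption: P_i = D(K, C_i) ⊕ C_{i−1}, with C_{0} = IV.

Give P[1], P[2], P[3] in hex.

P[1]: D(K, 0x9F) = 0x81; 0x81 ⊕ 0xDF = 0x5E.
P[2]: D(K, 0x39) = 0x27; 0x27 ⊕ 0x9F = 0xB8.
P[3]: D(K, 0x80) = 0x9E; 0x9E ⊕ 0x39 = 0xA7.

P[1] = 0x5E, P[2] = 0xB8, P[3] = 0xA7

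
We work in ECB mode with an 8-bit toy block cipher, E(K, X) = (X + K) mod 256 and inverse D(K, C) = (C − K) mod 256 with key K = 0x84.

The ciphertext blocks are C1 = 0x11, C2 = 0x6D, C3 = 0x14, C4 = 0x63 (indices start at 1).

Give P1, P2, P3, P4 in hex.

ECB decryption: P_i = D(K, C_i).
P1: D(K, 0x11) = 0x8D.
P2: D(K, 0x6D) = 0xE9.
P3: D(K, 0x14) = 0x90.
P4: D(K, 0x63) = 0xDF.

P1 = 0x8D, P2 = 0xE9, P3 = 0x90, P4 = 0xDF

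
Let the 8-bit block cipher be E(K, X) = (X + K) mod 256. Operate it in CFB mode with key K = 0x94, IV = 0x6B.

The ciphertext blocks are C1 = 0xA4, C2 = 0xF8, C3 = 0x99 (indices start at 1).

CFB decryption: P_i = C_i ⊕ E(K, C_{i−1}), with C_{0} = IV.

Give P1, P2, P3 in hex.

P1 = 0x5B, P2 = 0xC0, P3 = 0x15

P1: E(K, 0x6B) = 0xFF; 0xA4 ⊕ 0xFF = 0x5B.
P2: E(K, 0xA4) = 0x38; 0xF8 ⊕ 0x38 = 0xC0.
P3: E(K, 0xF8) = 0x8C; 0x99 ⊕ 0x8C = 0x15.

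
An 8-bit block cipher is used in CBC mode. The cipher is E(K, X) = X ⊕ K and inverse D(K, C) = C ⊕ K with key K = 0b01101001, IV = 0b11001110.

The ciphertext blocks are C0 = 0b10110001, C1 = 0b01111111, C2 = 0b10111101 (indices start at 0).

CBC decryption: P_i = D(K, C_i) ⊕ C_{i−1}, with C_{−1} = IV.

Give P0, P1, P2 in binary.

P0: D(K, 0b10110001) = 0b11011000; 0b11011000 ⊕ 0b11001110 = 0b00010110.
P1: D(K, 0b01111111) = 0b00010110; 0b00010110 ⊕ 0b10110001 = 0b10100111.
P2: D(K, 0b10111101) = 0b11010100; 0b11010100 ⊕ 0b01111111 = 0b10101011.

P0 = 0b00010110, P1 = 0b10100111, P2 = 0b10101011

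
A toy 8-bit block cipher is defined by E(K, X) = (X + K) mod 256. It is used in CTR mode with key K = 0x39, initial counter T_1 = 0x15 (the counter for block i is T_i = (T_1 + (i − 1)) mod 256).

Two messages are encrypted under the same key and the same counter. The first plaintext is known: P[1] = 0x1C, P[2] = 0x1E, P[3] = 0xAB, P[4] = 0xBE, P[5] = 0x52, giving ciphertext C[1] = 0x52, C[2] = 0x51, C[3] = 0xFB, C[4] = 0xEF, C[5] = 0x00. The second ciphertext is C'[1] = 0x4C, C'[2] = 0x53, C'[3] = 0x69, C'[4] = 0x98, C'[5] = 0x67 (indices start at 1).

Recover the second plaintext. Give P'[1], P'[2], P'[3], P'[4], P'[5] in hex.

In CTR with a reused counter, both messages share the same keystream S_i, so C_i ⊕ C'_i = P_i ⊕ P'_i and thus P'_i = P_i ⊕ C_i ⊕ C'_i.
P'[1]: 0x1C ⊕ 0x52 ⊕ 0x4C = 0x02.
P'[2]: 0x1E ⊕ 0x51 ⊕ 0x53 = 0x1C.
P'[3]: 0xAB ⊕ 0xFB ⊕ 0x69 = 0x39.
P'[4]: 0xBE ⊕ 0xEF ⊕ 0x98 = 0xC9.
P'[5]: 0x52 ⊕ 0x00 ⊕ 0x67 = 0x35.

P'[1] = 0x02, P'[2] = 0x1C, P'[3] = 0x39, P'[4] = 0xC9, P'[5] = 0x35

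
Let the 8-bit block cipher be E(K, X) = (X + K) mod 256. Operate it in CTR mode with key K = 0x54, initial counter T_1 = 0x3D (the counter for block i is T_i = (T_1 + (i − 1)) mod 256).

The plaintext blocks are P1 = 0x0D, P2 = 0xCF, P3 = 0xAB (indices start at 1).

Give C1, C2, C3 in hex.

CTR encryption: S_i = E(K, T_i) where T_i is the counter for block i; C_i = P_i ⊕ S_i.
C1: T = 0x3D, S = E(K, T) = 0x91; 0x0D ⊕ 0x91 = 0x9C.
C2: T = 0x3E, S = E(K, T) = 0x92; 0xCF ⊕ 0x92 = 0x5D.
C3: T = 0x3F, S = E(K, T) = 0x93; 0xAB ⊕ 0x93 = 0x38.

C1 = 0x9C, C2 = 0x5D, C3 = 0x38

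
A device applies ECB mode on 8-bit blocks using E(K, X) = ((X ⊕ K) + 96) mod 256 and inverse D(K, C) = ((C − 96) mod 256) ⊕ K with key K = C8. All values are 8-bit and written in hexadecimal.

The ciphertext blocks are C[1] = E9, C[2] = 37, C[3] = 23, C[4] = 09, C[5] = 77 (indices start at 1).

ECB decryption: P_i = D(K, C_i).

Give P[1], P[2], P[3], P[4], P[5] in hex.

P[1]: D(K, E9) = 9B.
P[2]: D(K, 37) = 69.
P[3]: D(K, 23) = 45.
P[4]: D(K, 09) = BB.
P[5]: D(K, 77) = 29.

P[1] = 9B, P[2] = 69, P[3] = 45, P[4] = BB, P[5] = 29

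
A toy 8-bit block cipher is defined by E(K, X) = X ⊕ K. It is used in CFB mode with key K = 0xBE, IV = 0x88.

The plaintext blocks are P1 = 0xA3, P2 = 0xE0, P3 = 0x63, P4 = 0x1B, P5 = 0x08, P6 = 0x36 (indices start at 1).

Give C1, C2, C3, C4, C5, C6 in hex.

C1 = 0x95, C2 = 0xCB, C3 = 0x16, C4 = 0xB3, C5 = 0x05, C6 = 0x8D

CFB encryption: C_i = P_i ⊕ E(K, C_{i−1}), with C_{0} = IV.
C1: E(K, 0x88) = 0x36; 0xA3 ⊕ 0x36 = 0x95.
C2: E(K, 0x95) = 0x2B; 0xE0 ⊕ 0x2B = 0xCB.
C3: E(K, 0xCB) = 0x75; 0x63 ⊕ 0x75 = 0x16.
C4: E(K, 0x16) = 0xA8; 0x1B ⊕ 0xA8 = 0xB3.
C5: E(K, 0xB3) = 0x0D; 0x08 ⊕ 0x0D = 0x05.
C6: E(K, 0x05) = 0xBB; 0x36 ⊕ 0xBB = 0x8D.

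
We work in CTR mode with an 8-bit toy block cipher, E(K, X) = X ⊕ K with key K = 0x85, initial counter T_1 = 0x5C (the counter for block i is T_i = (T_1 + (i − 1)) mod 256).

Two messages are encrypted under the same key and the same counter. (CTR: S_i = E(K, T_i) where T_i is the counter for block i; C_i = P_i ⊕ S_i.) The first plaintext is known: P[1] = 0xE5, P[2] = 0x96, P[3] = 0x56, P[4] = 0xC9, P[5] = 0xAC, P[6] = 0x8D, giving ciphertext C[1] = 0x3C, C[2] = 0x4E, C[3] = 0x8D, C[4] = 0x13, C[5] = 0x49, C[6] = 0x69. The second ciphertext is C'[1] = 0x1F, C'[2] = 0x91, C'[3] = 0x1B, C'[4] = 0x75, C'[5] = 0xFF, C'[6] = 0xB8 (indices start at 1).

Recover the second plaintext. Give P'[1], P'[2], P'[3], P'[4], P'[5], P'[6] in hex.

P'[1] = 0xC6, P'[2] = 0x49, P'[3] = 0xC0, P'[4] = 0xAF, P'[5] = 0x1A, P'[6] = 0x5C

In CTR with a reused counter, both messages share the same keystream S_i, so C_i ⊕ C'_i = P_i ⊕ P'_i and thus P'_i = P_i ⊕ C_i ⊕ C'_i.
P'[1]: 0xE5 ⊕ 0x3C ⊕ 0x1F = 0xC6.
P'[2]: 0x96 ⊕ 0x4E ⊕ 0x91 = 0x49.
P'[3]: 0x56 ⊕ 0x8D ⊕ 0x1B = 0xC0.
P'[4]: 0xC9 ⊕ 0x13 ⊕ 0x75 = 0xAF.
P'[5]: 0xAC ⊕ 0x49 ⊕ 0xFF = 0x1A.
P'[6]: 0x8D ⊕ 0x69 ⊕ 0xB8 = 0x5C.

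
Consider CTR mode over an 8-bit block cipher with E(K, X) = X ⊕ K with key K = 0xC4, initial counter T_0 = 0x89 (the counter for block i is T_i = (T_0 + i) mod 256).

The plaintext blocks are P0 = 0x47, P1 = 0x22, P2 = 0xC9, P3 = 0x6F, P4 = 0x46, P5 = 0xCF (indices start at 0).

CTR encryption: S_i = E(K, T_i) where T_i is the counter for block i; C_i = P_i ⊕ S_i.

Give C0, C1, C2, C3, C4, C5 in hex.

C0: T = 0x89, S = E(K, T) = 0x4D; 0x47 ⊕ 0x4D = 0x0A.
C1: T = 0x8A, S = E(K, T) = 0x4E; 0x22 ⊕ 0x4E = 0x6C.
C2: T = 0x8B, S = E(K, T) = 0x4F; 0xC9 ⊕ 0x4F = 0x86.
C3: T = 0x8C, S = E(K, T) = 0x48; 0x6F ⊕ 0x48 = 0x27.
C4: T = 0x8D, S = E(K, T) = 0x49; 0x46 ⊕ 0x49 = 0x0F.
C5: T = 0x8E, S = E(K, T) = 0x4A; 0xCF ⊕ 0x4A = 0x85.

C0 = 0x0A, C1 = 0x6C, C2 = 0x86, C3 = 0x27, C4 = 0x0F, C5 = 0x85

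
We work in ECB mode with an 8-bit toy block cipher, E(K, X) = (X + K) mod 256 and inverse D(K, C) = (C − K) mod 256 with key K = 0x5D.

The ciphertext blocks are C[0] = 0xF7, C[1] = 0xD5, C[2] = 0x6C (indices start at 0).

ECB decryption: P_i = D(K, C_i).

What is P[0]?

P[0]: D(K, 0xF7) = 0x9A.

P[0] = 0x9A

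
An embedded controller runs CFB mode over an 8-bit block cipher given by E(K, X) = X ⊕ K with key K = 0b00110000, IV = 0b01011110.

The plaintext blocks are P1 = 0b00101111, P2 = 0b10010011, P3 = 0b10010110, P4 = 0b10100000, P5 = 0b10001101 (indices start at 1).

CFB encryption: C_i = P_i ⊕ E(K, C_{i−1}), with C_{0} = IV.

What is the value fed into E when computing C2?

0b01000001

C1: E(K, 0b01011110) = 0b01101110; 0b00101111 ⊕ 0b01101110 = 0b01000001.
C2: E(K, 0b01000001) = 0b01110001; 0b10010011 ⊕ 0b01110001 = 0b11100010.
So the input to E for block 2 is 0b01000001.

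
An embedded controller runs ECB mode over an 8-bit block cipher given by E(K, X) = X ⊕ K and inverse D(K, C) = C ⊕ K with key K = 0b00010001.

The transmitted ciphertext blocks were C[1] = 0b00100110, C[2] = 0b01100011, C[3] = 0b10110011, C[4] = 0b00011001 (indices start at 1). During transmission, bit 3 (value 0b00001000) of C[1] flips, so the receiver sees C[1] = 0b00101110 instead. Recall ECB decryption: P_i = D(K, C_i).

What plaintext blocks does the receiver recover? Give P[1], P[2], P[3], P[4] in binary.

P[1] = 0b00111111, P[2] = 0b01110010, P[3] = 0b10100010, P[4] = 0b00001000

Only C[1] changed, to 0b00101110. In ECB, a change in C_i affects only P_i. Decrypting the received ciphertext:
P[1]: D(K, 0b00101110) = 0b00111111.
P[2]: D(K, 0b01100011) = 0b01110010.
P[3]: D(K, 0b10110011) = 0b10100010.
P[4]: D(K, 0b00011001) = 0b00001000.
Blocks that differ from the original plaintext: P[1].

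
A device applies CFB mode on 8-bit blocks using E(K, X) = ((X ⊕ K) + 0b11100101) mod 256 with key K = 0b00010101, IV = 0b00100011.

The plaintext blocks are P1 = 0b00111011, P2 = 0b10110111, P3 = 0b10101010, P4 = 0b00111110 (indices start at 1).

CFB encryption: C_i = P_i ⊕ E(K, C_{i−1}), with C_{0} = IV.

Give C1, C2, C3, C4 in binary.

C1 = 0b00100000, C2 = 0b10101101, C3 = 0b00110111, C4 = 0b00111001

C1: E(K, 0b00100011) = 0b00011011; 0b00111011 ⊕ 0b00011011 = 0b00100000.
C2: E(K, 0b00100000) = 0b00011010; 0b10110111 ⊕ 0b00011010 = 0b10101101.
C3: E(K, 0b10101101) = 0b10011101; 0b10101010 ⊕ 0b10011101 = 0b00110111.
C4: E(K, 0b00110111) = 0b00000111; 0b00111110 ⊕ 0b00000111 = 0b00111001.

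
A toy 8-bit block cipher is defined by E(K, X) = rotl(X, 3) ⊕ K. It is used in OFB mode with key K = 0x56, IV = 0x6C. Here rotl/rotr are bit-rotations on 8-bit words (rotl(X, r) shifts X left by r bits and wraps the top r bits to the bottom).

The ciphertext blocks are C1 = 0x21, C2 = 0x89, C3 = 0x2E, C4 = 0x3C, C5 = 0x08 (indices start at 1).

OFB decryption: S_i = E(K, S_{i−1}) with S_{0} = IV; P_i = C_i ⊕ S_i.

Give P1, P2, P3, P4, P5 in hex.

P1: S = E(K, 0x6C) = 0x35; 0x21 ⊕ 0x35 = 0x14.
P2: S = E(K, 0x35) = 0xFF; 0x89 ⊕ 0xFF = 0x76.
P3: S = E(K, 0xFF) = 0xA9; 0x2E ⊕ 0xA9 = 0x87.
P4: S = E(K, 0xA9) = 0x1B; 0x3C ⊕ 0x1B = 0x27.
P5: S = E(K, 0x1B) = 0x8E; 0x08 ⊕ 0x8E = 0x86.

P1 = 0x14, P2 = 0x76, P3 = 0x87, P4 = 0x27, P5 = 0x86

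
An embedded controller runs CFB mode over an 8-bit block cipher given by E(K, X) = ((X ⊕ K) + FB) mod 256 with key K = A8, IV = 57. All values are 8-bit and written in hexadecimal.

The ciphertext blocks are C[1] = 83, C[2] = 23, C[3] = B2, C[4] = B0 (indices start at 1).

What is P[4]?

CFB decryption: P_i = C_i ⊕ E(K, C_{i−1}), with C_{0} = IV.
P[4]: E(K, B2) = 15; B0 ⊕ 15 = A5.

P[4] = A5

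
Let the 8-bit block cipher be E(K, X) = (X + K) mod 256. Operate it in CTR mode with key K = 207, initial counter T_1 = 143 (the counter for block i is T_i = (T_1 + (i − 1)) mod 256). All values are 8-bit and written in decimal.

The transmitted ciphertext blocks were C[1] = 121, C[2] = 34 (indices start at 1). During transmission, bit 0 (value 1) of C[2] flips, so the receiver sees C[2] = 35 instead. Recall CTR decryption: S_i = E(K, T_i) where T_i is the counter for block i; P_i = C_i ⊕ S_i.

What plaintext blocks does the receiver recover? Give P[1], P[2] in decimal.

Only C[2] changed, to 35. In CTR, a change in C_i flips the same bit in P_i only; the keystream is unaffected. Decrypting the received ciphertext:
P[1]: T = 143, S = E(K, T) = 94; 121 ⊕ 94 = 39.
P[2]: T = 144, S = E(K, T) = 95; 35 ⊕ 95 = 124.
Blocks that differ from the original plaintext: P[2].

P[1] = 39, P[2] = 124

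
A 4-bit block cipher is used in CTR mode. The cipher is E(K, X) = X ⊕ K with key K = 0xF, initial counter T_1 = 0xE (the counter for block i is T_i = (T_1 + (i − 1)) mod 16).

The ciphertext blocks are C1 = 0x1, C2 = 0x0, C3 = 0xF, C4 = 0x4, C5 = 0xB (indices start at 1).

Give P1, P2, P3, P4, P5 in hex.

CTR decryption: S_i = E(K, T_i) where T_i is the counter for block i; P_i = C_i ⊕ S_i.
P1: T = 0xE, S = E(K, T) = 0x1; 0x1 ⊕ 0x1 = 0x0.
P2: T = 0xF, S = E(K, T) = 0x0; 0x0 ⊕ 0x0 = 0x0.
P3: T = 0x0, S = E(K, T) = 0xF; 0xF ⊕ 0xF = 0x0.
P4: T = 0x1, S = E(K, T) = 0xE; 0x4 ⊕ 0xE = 0xA.
P5: T = 0x2, S = E(K, T) = 0xD; 0xB ⊕ 0xD = 0x6.

P1 = 0x0, P2 = 0x0, P3 = 0x0, P4 = 0xA, P5 = 0x6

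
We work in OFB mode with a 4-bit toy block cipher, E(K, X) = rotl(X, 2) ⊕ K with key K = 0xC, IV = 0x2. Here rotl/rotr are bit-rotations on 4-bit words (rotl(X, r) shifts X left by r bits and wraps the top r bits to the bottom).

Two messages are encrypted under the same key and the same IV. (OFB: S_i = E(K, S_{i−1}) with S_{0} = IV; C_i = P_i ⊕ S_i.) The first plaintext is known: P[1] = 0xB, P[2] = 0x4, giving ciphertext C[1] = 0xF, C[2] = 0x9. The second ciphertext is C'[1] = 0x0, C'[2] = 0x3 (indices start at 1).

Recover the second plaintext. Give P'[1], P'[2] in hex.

In OFB with a reused IV, both messages share the same keystream S_i, so C_i ⊕ C'_i = P_i ⊕ P'_i and thus P'_i = P_i ⊕ C_i ⊕ C'_i.
P'[1]: 0xB ⊕ 0xF ⊕ 0x0 = 0x4.
P'[2]: 0x4 ⊕ 0x9 ⊕ 0x3 = 0xE.

P'[1] = 0x4, P'[2] = 0xE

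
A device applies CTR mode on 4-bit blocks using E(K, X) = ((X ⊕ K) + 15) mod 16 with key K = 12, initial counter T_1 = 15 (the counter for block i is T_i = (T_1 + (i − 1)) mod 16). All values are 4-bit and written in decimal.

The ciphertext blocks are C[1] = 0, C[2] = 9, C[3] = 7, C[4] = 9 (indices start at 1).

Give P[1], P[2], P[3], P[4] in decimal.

P[1] = 2, P[2] = 2, P[3] = 11, P[4] = 4

CTR decryption: S_i = E(K, T_i) where T_i is the counter for block i; P_i = C_i ⊕ S_i.
P[1]: T = 15, S = E(K, T) = 2; 0 ⊕ 2 = 2.
P[2]: T = 0, S = E(K, T) = 11; 9 ⊕ 11 = 2.
P[3]: T = 1, S = E(K, T) = 12; 7 ⊕ 12 = 11.
P[4]: T = 2, S = E(K, T) = 13; 9 ⊕ 13 = 4.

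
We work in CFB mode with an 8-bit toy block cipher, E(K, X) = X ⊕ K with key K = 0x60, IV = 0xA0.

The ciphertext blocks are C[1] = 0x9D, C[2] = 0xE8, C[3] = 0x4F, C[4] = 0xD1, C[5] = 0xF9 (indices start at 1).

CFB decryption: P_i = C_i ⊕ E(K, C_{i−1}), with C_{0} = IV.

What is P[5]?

P[5]: E(K, 0xD1) = 0xB1; 0xF9 ⊕ 0xB1 = 0x48.

P[5] = 0x48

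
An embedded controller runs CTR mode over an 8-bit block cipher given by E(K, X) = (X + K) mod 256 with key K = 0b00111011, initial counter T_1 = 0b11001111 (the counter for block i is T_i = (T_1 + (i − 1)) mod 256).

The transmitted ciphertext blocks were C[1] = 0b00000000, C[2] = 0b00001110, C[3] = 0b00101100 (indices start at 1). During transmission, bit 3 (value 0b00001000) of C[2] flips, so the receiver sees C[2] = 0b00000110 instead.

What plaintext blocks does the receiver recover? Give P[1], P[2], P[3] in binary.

P[1] = 0b00001010, P[2] = 0b00001101, P[3] = 0b00100000

CTR decryption: S_i = E(K, T_i) where T_i is the counter for block i; P_i = C_i ⊕ S_i.
Only C[2] changed, to 0b00000110. In CTR, a change in C_i flips the same bit in P_i only; the keystream is unaffected. Decrypting the received ciphertext:
P[1]: T = 0b11001111, S = E(K, T) = 0b00001010; 0b00000000 ⊕ 0b00001010 = 0b00001010.
P[2]: T = 0b11010000, S = E(K, T) = 0b00001011; 0b00000110 ⊕ 0b00001011 = 0b00001101.
P[3]: T = 0b11010001, S = E(K, T) = 0b00001100; 0b00101100 ⊕ 0b00001100 = 0b00100000.
Blocks that differ from the original plaintext: P[2].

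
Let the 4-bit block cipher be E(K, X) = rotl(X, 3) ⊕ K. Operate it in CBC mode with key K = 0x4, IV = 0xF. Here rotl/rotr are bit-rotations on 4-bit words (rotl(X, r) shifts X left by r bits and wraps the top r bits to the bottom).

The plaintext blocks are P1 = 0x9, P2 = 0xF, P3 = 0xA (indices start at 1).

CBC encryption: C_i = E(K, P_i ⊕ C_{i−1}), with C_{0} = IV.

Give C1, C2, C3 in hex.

C1 = 0x7, C2 = 0x0, C3 = 0x1

C1: P1 ⊕ 0xF = 0x6; E(K, 0x6) = 0x7.
C2: P2 ⊕ 0x7 = 0x8; E(K, 0x8) = 0x0.
C3: P3 ⊕ 0x0 = 0xA; E(K, 0xA) = 0x1.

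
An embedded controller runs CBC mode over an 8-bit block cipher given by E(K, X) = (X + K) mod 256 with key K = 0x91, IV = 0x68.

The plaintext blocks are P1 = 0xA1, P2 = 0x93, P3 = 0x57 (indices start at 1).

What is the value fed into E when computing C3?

0x0D

CBC encryption: C_i = E(K, P_i ⊕ C_{i−1}), with C_{0} = IV.
C1: P1 ⊕ 0x68 = 0xC9; E(K, 0xC9) = 0x5A.
C2: P2 ⊕ 0x5A = 0xC9; E(K, 0xC9) = 0x5A.
C3: P3 ⊕ 0x5A = 0x0D; E(K, 0x0D) = 0x9E.
So the input to E for block 3 is 0x0D.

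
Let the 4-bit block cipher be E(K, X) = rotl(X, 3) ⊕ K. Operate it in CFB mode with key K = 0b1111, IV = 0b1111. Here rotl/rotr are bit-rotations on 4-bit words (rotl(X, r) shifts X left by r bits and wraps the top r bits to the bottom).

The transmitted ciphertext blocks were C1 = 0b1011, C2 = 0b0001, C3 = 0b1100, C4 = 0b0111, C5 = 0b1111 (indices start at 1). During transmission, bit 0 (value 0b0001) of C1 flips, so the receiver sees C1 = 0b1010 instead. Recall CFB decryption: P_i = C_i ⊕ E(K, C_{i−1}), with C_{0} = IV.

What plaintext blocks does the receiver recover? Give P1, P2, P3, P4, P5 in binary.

P1 = 0b1010, P2 = 0b1011, P3 = 0b1011, P4 = 0b1110, P5 = 0b1011

Only C1 changed, to 0b1010. In CFB, a change in C_i flips the same bit in P_i and garbles P_{i+1}. Decrypting the received ciphertext:
P1: E(K, 0b1111) = 0b0000; 0b1010 ⊕ 0b0000 = 0b1010.
P2: E(K, 0b1010) = 0b1010; 0b0001 ⊕ 0b1010 = 0b1011.
P3: E(K, 0b0001) = 0b0111; 0b1100 ⊕ 0b0111 = 0b1011.
P4: E(K, 0b1100) = 0b1001; 0b0111 ⊕ 0b1001 = 0b1110.
P5: E(K, 0b0111) = 0b0100; 0b1111 ⊕ 0b0100 = 0b1011.
Blocks that differ from the original plaintext: P1, P2.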